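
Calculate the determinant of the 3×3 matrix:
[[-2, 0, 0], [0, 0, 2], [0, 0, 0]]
0

Expansion along first row:
det = -2·det([[0,2],[0,0]]) - 0·det([[0,2],[0,0]]) + 0·det([[0,0],[0,0]])
    = -2·(0·0 - 2·0) - 0·(0·0 - 2·0) + 0·(0·0 - 0·0)
    = -2·0 - 0·0 + 0·0
    = 0 + 0 + 0 = 0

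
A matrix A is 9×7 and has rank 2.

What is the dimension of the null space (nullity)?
5

The rank-nullity theorem for an m×n matrix states:
rank(A) + nullity(A) = n (the number of columns).
Here n = 7 and rank(A) = 2, so nullity(A) = 7 - 2 = 5.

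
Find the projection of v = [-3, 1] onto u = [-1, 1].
[-2, 2]

The projection of v onto u is proj_u(v) = ((v·u) / (u·u)) · u.
v·u = (-3)*(-1) + (1)*(1) = 4.
u·u = (-1)*(-1) + (1)*(1) = 2.
coefficient = 4 / 2 = 2.
proj_u(v) = 2 · [-1, 1] = [-2, 2].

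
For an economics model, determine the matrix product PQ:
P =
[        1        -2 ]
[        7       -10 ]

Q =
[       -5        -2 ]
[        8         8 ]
PQ =
[      -21       -18 ]
[     -115       -94 ]

Matrix multiplication: (PQ)[i][j] = sum over k of P[i][k] * Q[k][j].
  (PQ)[0][0] = (1)*(-5) + (-2)*(8) = -21
  (PQ)[0][1] = (1)*(-2) + (-2)*(8) = -18
  (PQ)[1][0] = (7)*(-5) + (-10)*(8) = -115
  (PQ)[1][1] = (7)*(-2) + (-10)*(8) = -94
PQ =
[      -21       -18 ]
[     -115       -94 ]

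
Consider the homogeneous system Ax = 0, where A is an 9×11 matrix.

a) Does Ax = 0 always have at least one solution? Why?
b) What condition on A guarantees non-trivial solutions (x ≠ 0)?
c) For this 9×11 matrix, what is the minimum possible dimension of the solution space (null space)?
a) Yes, x = 0 is always a solution. b) When A has linearly dependent columns (rank < n). c) Minimum nullity = 2.

a) x = 0 satisfies A·0 = 0, so the zero vector is always a solution.
b) Non-trivial solutions exist iff the columns of A are linearly dependent, equivalently rank(A) < n (the number of columns).
c) By rank-nullity, rank(A) + nullity(A) = n = 11. Since A has only 9 rows, rank(A) ≤ 9, so nullity(A) ≥ 11 - 9 = 2.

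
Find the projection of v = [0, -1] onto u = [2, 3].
[-6/13, -9/13]

The projection of v onto u is proj_u(v) = ((v·u) / (u·u)) · u.
v·u = (0)*(2) + (-1)*(3) = -3.
u·u = (2)*(2) + (3)*(3) = 13.
coefficient = -3 / 13 = -3/13.
proj_u(v) = -3/13 · [2, 3] = [-6/13, -9/13].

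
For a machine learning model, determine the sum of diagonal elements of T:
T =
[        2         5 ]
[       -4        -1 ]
tr(T) = 2 - 1 = 1

The trace of a square matrix is the sum of its diagonal entries.
Diagonal entries of T: T[0][0] = 2, T[1][1] = -1.
tr(T) = 2 - 1 = 1.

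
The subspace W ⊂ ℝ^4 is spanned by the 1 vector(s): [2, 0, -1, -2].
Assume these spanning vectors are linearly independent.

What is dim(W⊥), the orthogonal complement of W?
dim(W⊥) = 3

For any subspace W of ℝ^n, dim(W) + dim(W⊥) = n (the whole-space dimension).
Here the given 1 vectors are linearly independent, so dim(W) = 1.
Thus dim(W⊥) = n - dim(W) = 4 - 1 = 3.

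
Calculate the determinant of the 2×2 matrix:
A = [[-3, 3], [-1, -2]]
9

For A = [[a, b], [c, d]], det(A) = a*d - b*c.
det(A) = (-3)*(-2) - (3)*(-1) = 6 - -3 = 9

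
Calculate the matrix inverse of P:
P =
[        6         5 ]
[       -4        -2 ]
det(P) = 8
P⁻¹ =
[     -1/4      -5/8 ]
[      1/2       3/4 ]

For a 2×2 matrix P = [[a, b], [c, d]] with det(P) ≠ 0, P⁻¹ = (1/det(P)) * [[d, -b], [-c, a]].
det(P) = (6)*(-2) - (5)*(-4) = -12 + 20 = 8.
P⁻¹ = (1/8) * [[-2, -5], [4, 6]].
Dividing each entry by 8 and reducing:
P⁻¹ =
[     -1/4      -5/8 ]
[      1/2       3/4 ]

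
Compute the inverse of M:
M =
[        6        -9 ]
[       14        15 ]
det(M) = 216
M⁻¹ =
[     5/72      1/24 ]
[   -7/108      1/36 ]

For a 2×2 matrix M = [[a, b], [c, d]] with det(M) ≠ 0, M⁻¹ = (1/det(M)) * [[d, -b], [-c, a]].
det(M) = (6)*(15) - (-9)*(14) = 90 + 126 = 216.
M⁻¹ = (1/216) * [[15, 9], [-14, 6]].
Dividing each entry by 216 and reducing:
M⁻¹ =
[     5/72      1/24 ]
[   -7/108      1/36 ]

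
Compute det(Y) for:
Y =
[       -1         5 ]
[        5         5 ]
det(Y) = -30

For a 2×2 matrix [[a, b], [c, d]], det = a*d - b*c.
det(Y) = (-1)*(5) - (5)*(5) = -5 - 25 = -30.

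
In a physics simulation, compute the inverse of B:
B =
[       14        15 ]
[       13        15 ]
det(B) = 15
B⁻¹ =
[        1        -1 ]
[   -13/15     14/15 ]

For a 2×2 matrix B = [[a, b], [c, d]] with det(B) ≠ 0, B⁻¹ = (1/det(B)) * [[d, -b], [-c, a]].
det(B) = (14)*(15) - (15)*(13) = 210 - 195 = 15.
B⁻¹ = (1/15) * [[15, -15], [-13, 14]].
Dividing each entry by 15 and reducing:
B⁻¹ =
[        1        -1 ]
[   -13/15     14/15 ]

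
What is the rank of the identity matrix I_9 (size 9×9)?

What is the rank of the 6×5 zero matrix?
rank(I_9) = 9, rank(0) = 0

The identity I_9 has 9 columns that are the standard basis vectors e_1, …, e_9. These are linearly independent, so all 9 columns are pivots and rank(I_9) = 9.
The 6×5 zero matrix has every entry zero, so every row is the zero row and there are no pivots; rank(0) = 0.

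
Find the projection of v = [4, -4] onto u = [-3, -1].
[12/5, 4/5]

The projection of v onto u is proj_u(v) = ((v·u) / (u·u)) · u.
v·u = (4)*(-3) + (-4)*(-1) = -8.
u·u = (-3)*(-3) + (-1)*(-1) = 10.
coefficient = -8 / 10 = -4/5.
proj_u(v) = -4/5 · [-3, -1] = [12/5, 4/5].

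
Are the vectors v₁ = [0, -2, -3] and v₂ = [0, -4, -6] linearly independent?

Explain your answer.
No, linearly dependent (v₂ = 2·v₁)

Check whether there is a scalar k with v₂ = k·v₁.
Comparing components, k = 2 satisfies 2·[0, -2, -3] = [0, -4, -6].
Since v₂ is a scalar multiple of v₁, the two vectors are linearly dependent.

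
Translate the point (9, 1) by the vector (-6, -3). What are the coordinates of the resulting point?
(3, -2)

Translation by (-6, -3):
x' = 9 + -6 = 3
y' = 1 + -3 = -2
Homogeneous matrix: [[1, 0, -6], [0, 1, -3], [0, 0, 1]]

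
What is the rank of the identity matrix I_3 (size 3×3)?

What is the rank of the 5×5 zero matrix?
rank(I_3) = 3, rank(0) = 0

The identity I_3 has 3 columns that are the standard basis vectors e_1, …, e_3. These are linearly independent, so all 3 columns are pivots and rank(I_3) = 3.
The 5×5 zero matrix has every entry zero, so every row is the zero row and there are no pivots; rank(0) = 0.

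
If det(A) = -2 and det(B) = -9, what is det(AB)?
18

Use the multiplicative property of determinants: det(AB) = det(A)*det(B).
det(AB) = (-2)*(-9) = 18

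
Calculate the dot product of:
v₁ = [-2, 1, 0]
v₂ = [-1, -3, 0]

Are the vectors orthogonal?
-1, No

The dot product is the sum of products of corresponding components.
v₁·v₂ = (-2)*(-1) + (1)*(-3) + (0)*(0) = 2 - 3 + 0 = -1.
Two vectors are orthogonal iff their dot product is 0; here the dot product is -1, so the vectors are not orthogonal.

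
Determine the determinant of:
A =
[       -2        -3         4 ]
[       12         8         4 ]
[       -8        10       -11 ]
det(A) = 692

Expand along row 0 (cofactor expansion): det(A) = a*(e*i - f*h) - b*(d*i - f*g) + c*(d*h - e*g), where the 3×3 is [[a, b, c], [d, e, f], [g, h, i]].
Minor M_00 = (8)*(-11) - (4)*(10) = -88 - 40 = -128.
Minor M_01 = (12)*(-11) - (4)*(-8) = -132 + 32 = -100.
Minor M_02 = (12)*(10) - (8)*(-8) = 120 + 64 = 184.
det(A) = (-2)*(-128) - (-3)*(-100) + (4)*(184) = 256 - 300 + 736 = 692.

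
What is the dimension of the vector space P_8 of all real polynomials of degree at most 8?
Dimension = 9

A polynomial of degree at most 8 can be written as a₀ + a₁x + a₂x² + … + a_8x^8, with 9 free coefficients a₀, …, a_8.
The set {1, x, x², …, x^8} is a basis: it spans P_8 (every such polynomial is a linear combination of these) and is linearly independent (a polynomial is zero iff all its coefficients are zero).
Therefore dim(P_8) = 8 + 1 = 9.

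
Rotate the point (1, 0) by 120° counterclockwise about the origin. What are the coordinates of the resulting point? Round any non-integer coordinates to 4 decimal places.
(-0.5000, 0.8660)

Rotation matrix R(θ) = [[cos θ, -sin θ], [sin θ, cos θ]]; for θ = 120°:
R = [[-1/2, -√3/2], [√3/2, -1/2]]
Result: R × [1, 0]ᵀ = [-1/2·1 + (-√3/2)·0, √3/2·1 + (-1/2)·0]ᵀ = (-0.5000, 0.8660)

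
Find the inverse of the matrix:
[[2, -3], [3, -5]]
[[5, -3], [3, -2]]

For [[a,b],[c,d]], inverse = (1/det)·[[d,-b],[-c,a]]
det = 2·-5 - -3·3 = -1
Inverse = (1/-1)·[[-5, 3], [-3, 2]]
        = [[5, -3], [3, -2]]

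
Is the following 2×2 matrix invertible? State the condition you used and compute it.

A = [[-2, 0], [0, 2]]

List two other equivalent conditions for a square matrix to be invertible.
Yes, invertible; det(A) = -4 ≠ 0. Equivalent conditions: rank(A) = 2; Ax = 0 has only the trivial solution; 0 is not an eigenvalue; the columns of A are linearly independent.

To check invertibility, compute det(A).
The given matrix is triangular, so det(A) equals the product of its diagonal entries = -4 ≠ 0.
Since det(A) ≠ 0, A is invertible.
Equivalent conditions for a square matrix A to be invertible:
- rank(A) = 2 (full rank).
- The homogeneous system Ax = 0 has only the trivial solution x = 0.
- 0 is not an eigenvalue of A.
- The columns (equivalently rows) of A are linearly independent.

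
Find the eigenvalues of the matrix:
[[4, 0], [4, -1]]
λ = -1 and λ = 4

Characteristic equation: det(A - λI) = 0
λ² - (trace)λ + (det) = 0
λ² - (3)λ + (-4) = 0
λ² - 3λ - 4 = 0
Solving: λ = -1, 4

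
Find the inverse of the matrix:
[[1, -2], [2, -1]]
[[-1/3, 2/3], [-2/3, 1/3]]

For [[a,b],[c,d]], inverse = (1/det)·[[d,-b],[-c,a]]
det = 1·-1 - -2·2 = 3
Inverse = (1/3)·[[-1, 2], [-2, 1]]
        = [[-1/3, 2/3], [-2/3, 1/3]]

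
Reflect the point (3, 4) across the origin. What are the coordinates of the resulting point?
(-3, -4)

Reflection across origin: (3, 4) → (-3, -4)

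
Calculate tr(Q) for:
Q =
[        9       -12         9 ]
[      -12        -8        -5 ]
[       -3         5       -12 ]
tr(Q) = 9 - 8 - 12 = -11

The trace of a square matrix is the sum of its diagonal entries.
Diagonal entries of Q: Q[0][0] = 9, Q[1][1] = -8, Q[2][2] = -12.
tr(Q) = 9 - 8 - 12 = -11.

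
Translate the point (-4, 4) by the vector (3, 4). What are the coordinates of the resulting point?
(-1, 8)

Translation by (3, 4):
x' = -4 + 3 = -1
y' = 4 + 4 = 8
Homogeneous matrix: [[1, 0, 3], [0, 1, 4], [0, 0, 1]]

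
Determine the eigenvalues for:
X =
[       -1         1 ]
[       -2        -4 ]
λ = -3, -2

Solve det(X - λI) = 0. For a 2×2 matrix the characteristic equation is λ² - (trace)λ + det = 0.
trace(X) = a + d = -1 - 4 = -5.
det(X) = a*d - b*c = (-1)*(-4) - (1)*(-2) = 4 + 2 = 6.
Characteristic equation: λ² - (-5)λ + (6) = 0.
Discriminant = (-5)² - 4*(6) = 25 - 24 = 1.
λ = (-5 ± √1) / 2 = (-5 ± 1) / 2 = -3, -2.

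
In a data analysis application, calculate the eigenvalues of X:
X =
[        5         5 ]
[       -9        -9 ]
λ = -4, 0

Solve det(X - λI) = 0. For a 2×2 matrix the characteristic equation is λ² - (trace)λ + det = 0.
trace(X) = a + d = 5 - 9 = -4.
det(X) = a*d - b*c = (5)*(-9) - (5)*(-9) = -45 + 45 = 0.
Characteristic equation: λ² - (-4)λ + (0) = 0.
Discriminant = (-4)² - 4*(0) = 16 - 0 = 16.
λ = (-4 ± √16) / 2 = (-4 ± 4) / 2 = -4, 0.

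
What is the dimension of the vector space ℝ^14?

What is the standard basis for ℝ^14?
Dimension = 14; standard basis = {e_1, e_2, e_3, …, e_14}

ℝ^14 is the space of 14-tuples of real numbers; its dimension is 14.
The standard basis consists of 14 vectors: e_1, e_2, e_3, …, e_14, where e_i is the vector with 1 in position i and 0 elsewhere.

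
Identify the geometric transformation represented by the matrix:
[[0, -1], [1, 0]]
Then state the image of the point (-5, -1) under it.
rotation by 90° counterclockwise; image of (-5, -1) is (1, -5)

This matches the form [[cos θ, -sin θ], [sin θ, cos θ]] of a rotation matrix; reading off cos θ and sin θ gives the angle.
The matrix [[0, -1], [1, 0]] represents: rotation by 90° counterclockwise.
Applying it to (-5, -1): [0·-5 + -1·-1, 1·-5 + 0·-1] = (1, -5).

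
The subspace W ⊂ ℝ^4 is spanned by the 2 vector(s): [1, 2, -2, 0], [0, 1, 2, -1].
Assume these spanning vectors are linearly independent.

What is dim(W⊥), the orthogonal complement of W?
dim(W⊥) = 2

For any subspace W of ℝ^n, dim(W) + dim(W⊥) = n (the whole-space dimension).
Here the given 2 vectors are linearly independent, so dim(W) = 2.
Thus dim(W⊥) = n - dim(W) = 4 - 2 = 2.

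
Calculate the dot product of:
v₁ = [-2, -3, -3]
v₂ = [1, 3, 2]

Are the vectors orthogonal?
-17, No

The dot product is the sum of products of corresponding components.
v₁·v₂ = (-2)*(1) + (-3)*(3) + (-3)*(2) = -2 - 9 - 6 = -17.
Two vectors are orthogonal iff their dot product is 0; here the dot product is -17, so the vectors are not orthogonal.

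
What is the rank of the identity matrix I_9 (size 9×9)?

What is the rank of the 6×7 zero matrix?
rank(I_9) = 9, rank(0) = 0

The identity I_9 has 9 columns that are the standard basis vectors e_1, …, e_9. These are linearly independent, so all 9 columns are pivots and rank(I_9) = 9.
The 6×7 zero matrix has every entry zero, so every row is the zero row and there are no pivots; rank(0) = 0.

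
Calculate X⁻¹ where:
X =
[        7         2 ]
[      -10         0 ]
det(X) = 20
X⁻¹ =
[        0     -1/10 ]
[      1/2      7/20 ]

For a 2×2 matrix X = [[a, b], [c, d]] with det(X) ≠ 0, X⁻¹ = (1/det(X)) * [[d, -b], [-c, a]].
det(X) = (7)*(0) - (2)*(-10) = 0 + 20 = 20.
X⁻¹ = (1/20) * [[0, -2], [10, 7]].
Dividing each entry by 20 and reducing:
X⁻¹ =
[        0     -1/10 ]
[      1/2      7/20 ]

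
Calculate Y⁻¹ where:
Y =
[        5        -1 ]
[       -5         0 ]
det(Y) = -5
Y⁻¹ =
[        0      -1/5 ]
[       -1        -1 ]

For a 2×2 matrix Y = [[a, b], [c, d]] with det(Y) ≠ 0, Y⁻¹ = (1/det(Y)) * [[d, -b], [-c, a]].
det(Y) = (5)*(0) - (-1)*(-5) = 0 - 5 = -5.
Y⁻¹ = (1/-5) * [[0, 1], [5, 5]].
Dividing each entry by -5 and reducing:
Y⁻¹ =
[        0      -1/5 ]
[       -1        -1 ]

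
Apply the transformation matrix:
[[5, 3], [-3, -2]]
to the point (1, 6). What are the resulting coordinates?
(23, -15)

Matrix multiplication:
[[5, 3], [-3, -2]] × [1, 6]ᵀ
= [5×1 + 3×6, -3×1 + -2×6]ᵀ
= [23.0000, -15.0000]ᵀ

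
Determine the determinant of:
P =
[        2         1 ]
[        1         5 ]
det(P) = 9

For a 2×2 matrix [[a, b], [c, d]], det = a*d - b*c.
det(P) = (2)*(5) - (1)*(1) = 10 - 1 = 9.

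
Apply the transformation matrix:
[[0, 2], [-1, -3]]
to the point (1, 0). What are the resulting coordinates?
(0, -1)

Matrix multiplication:
[[0, 2], [-1, -3]] × [1, 0]ᵀ
= [0×1 + 2×0, -1×1 + -3×0]ᵀ
= [0.0000, -1.0000]ᵀ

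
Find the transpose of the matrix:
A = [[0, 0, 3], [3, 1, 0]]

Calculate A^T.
[[0, 3], [0, 1], [3, 0]]

The transpose sends entry (i,j) to (j,i); rows become columns.
Row 0 of A: [0, 0, 3] -> column 0 of A^T.
Row 1 of A: [3, 1, 0] -> column 1 of A^T.
A^T = [[0, 3], [0, 1], [3, 0]]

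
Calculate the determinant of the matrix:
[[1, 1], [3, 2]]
-1

For a 2×2 matrix [[a, b], [c, d]], det = ad - bc
det = (1)(2) - (1)(3) = 2 - 3 = -1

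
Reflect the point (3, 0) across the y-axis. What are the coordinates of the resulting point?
(-3, 0)

Reflection across y-axis: (3, 0) → (-3, 0)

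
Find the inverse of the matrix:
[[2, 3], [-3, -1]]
[[-1/7, -3/7], [3/7, 2/7]]

For [[a,b],[c,d]], inverse = (1/det)·[[d,-b],[-c,a]]
det = 2·-1 - 3·-3 = 7
Inverse = (1/7)·[[-1, -3], [3, 2]]
        = [[-1/7, -3/7], [3/7, 2/7]]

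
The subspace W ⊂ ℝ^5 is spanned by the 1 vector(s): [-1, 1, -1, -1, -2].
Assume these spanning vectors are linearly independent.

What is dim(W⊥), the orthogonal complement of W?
dim(W⊥) = 4

For any subspace W of ℝ^n, dim(W) + dim(W⊥) = n (the whole-space dimension).
Here the given 1 vectors are linearly independent, so dim(W) = 1.
Thus dim(W⊥) = n - dim(W) = 5 - 1 = 4.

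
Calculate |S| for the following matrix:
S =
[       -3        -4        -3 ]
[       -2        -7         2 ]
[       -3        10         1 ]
det(S) = 220

Expand along row 0 (cofactor expansion): det(S) = a*(e*i - f*h) - b*(d*i - f*g) + c*(d*h - e*g), where the 3×3 is [[a, b, c], [d, e, f], [g, h, i]].
Minor M_00 = (-7)*(1) - (2)*(10) = -7 - 20 = -27.
Minor M_01 = (-2)*(1) - (2)*(-3) = -2 + 6 = 4.
Minor M_02 = (-2)*(10) - (-7)*(-3) = -20 - 21 = -41.
det(S) = (-3)*(-27) - (-4)*(4) + (-3)*(-41) = 81 + 16 + 123 = 220.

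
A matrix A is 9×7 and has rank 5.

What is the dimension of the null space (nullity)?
2

The rank-nullity theorem for an m×n matrix states:
rank(A) + nullity(A) = n (the number of columns).
Here n = 7 and rank(A) = 5, so nullity(A) = 7 - 5 = 2.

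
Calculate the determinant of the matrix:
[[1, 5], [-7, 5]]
40

For a 2×2 matrix [[a, b], [c, d]], det = ad - bc
det = (1)(5) - (5)(-7) = 5 - -35 = 40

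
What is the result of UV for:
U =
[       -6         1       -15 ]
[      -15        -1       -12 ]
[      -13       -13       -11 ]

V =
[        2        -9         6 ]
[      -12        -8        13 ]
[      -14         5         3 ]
UV =
[      186       -29       -68 ]
[      150        83      -139 ]
[      284       166      -280 ]

Matrix multiplication: (UV)[i][j] = sum over k of U[i][k] * V[k][j].
  (UV)[0][0] = (-6)*(2) + (1)*(-12) + (-15)*(-14) = 186
  (UV)[0][1] = (-6)*(-9) + (1)*(-8) + (-15)*(5) = -29
  (UV)[0][2] = (-6)*(6) + (1)*(13) + (-15)*(3) = -68
  (UV)[1][0] = (-15)*(2) + (-1)*(-12) + (-12)*(-14) = 150
  (UV)[1][1] = (-15)*(-9) + (-1)*(-8) + (-12)*(5) = 83
  (UV)[1][2] = (-15)*(6) + (-1)*(13) + (-12)*(3) = -139
  (UV)[2][0] = (-13)*(2) + (-13)*(-12) + (-11)*(-14) = 284
  (UV)[2][1] = (-13)*(-9) + (-13)*(-8) + (-11)*(5) = 166
  (UV)[2][2] = (-13)*(6) + (-13)*(13) + (-11)*(3) = -280
UV =
[      186       -29       -68 ]
[      150        83      -139 ]
[      284       166      -280 ]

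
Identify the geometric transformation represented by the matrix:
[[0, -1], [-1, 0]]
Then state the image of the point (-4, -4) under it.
reflection across the line y = -x; image of (-4, -4) is (4, 4)

This is a symmetric orthogonal matrix with determinant -1, which characterizes a reflection in ℝ².
The matrix [[0, -1], [-1, 0]] represents: reflection across the line y = -x.
Applying it to (-4, -4): [0·-4 + -1·-4, -1·-4 + 0·-4] = (4, 4).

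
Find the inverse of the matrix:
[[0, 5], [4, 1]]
[[-1/20, 1/4], [1/5, 0]]

For [[a,b],[c,d]], inverse = (1/det)·[[d,-b],[-c,a]]
det = 0·1 - 5·4 = -20
Inverse = (1/-20)·[[1, -5], [-4, 0]]
        = [[-1/20, 1/4], [1/5, 0]]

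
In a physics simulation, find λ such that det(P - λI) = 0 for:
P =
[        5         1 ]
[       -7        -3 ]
λ = -2, 4

Solve det(P - λI) = 0. For a 2×2 matrix the characteristic equation is λ² - (trace)λ + det = 0.
trace(P) = a + d = 5 - 3 = 2.
det(P) = a*d - b*c = (5)*(-3) - (1)*(-7) = -15 + 7 = -8.
Characteristic equation: λ² - (2)λ + (-8) = 0.
Discriminant = (2)² - 4*(-8) = 4 + 32 = 36.
λ = (2 ± √36) / 2 = (2 ± 6) / 2 = -2, 4.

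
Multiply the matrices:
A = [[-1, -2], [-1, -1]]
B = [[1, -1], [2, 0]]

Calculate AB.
[[-5, 1], [-3, 1]]

Each entry (i,j) of AB = sum over k of A[i][k]*B[k][j].
(AB)[0][0] = (-1)*(1) + (-2)*(2) = -5
(AB)[0][1] = (-1)*(-1) + (-2)*(0) = 1
(AB)[1][0] = (-1)*(1) + (-1)*(2) = -3
(AB)[1][1] = (-1)*(-1) + (-1)*(0) = 1
AB = [[-5, 1], [-3, 1]]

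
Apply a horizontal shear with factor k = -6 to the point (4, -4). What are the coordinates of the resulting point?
(28, -4)

Shear matrix for horizontal shear with factor k = -6:
[[1, -6], [0, 1]]
Result: (4, -4) → (28, -4)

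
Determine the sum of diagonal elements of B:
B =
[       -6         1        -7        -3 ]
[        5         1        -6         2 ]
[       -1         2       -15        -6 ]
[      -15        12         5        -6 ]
tr(B) = -6 + 1 - 15 - 6 = -26

The trace of a square matrix is the sum of its diagonal entries.
Diagonal entries of B: B[0][0] = -6, B[1][1] = 1, B[2][2] = -15, B[3][3] = -6.
tr(B) = -6 + 1 - 15 - 6 = -26.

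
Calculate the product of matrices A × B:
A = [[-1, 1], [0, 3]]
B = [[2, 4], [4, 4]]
[[2, 0], [12, 12]]

Matrix multiplication:
C[0][0] = -1×2 + 1×4 = 2
C[0][1] = -1×4 + 1×4 = 0
C[1][0] = 0×2 + 3×4 = 12
C[1][1] = 0×4 + 3×4 = 12
Result: [[2, 0], [12, 12]]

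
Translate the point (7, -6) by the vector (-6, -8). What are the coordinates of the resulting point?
(1, -14)

Translation by (-6, -8):
x' = 7 + -6 = 1
y' = -6 + -8 = -14
Homogeneous matrix: [[1, 0, -6], [0, 1, -8], [0, 0, 1]]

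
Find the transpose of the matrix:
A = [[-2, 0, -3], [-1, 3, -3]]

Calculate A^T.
[[-2, -1], [0, 3], [-3, -3]]

The transpose sends entry (i,j) to (j,i); rows become columns.
Row 0 of A: [-2, 0, -3] -> column 0 of A^T.
Row 1 of A: [-1, 3, -3] -> column 1 of A^T.
A^T = [[-2, -1], [0, 3], [-3, -3]]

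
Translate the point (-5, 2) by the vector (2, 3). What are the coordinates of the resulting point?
(-3, 5)

Translation by (2, 3):
x' = -5 + 2 = -3
y' = 2 + 3 = 5
Homogeneous matrix: [[1, 0, 2], [0, 1, 3], [0, 0, 1]]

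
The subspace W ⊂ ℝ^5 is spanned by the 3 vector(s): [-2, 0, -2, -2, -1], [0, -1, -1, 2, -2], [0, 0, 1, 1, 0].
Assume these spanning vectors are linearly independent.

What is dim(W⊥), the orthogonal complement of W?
dim(W⊥) = 2

For any subspace W of ℝ^n, dim(W) + dim(W⊥) = n (the whole-space dimension).
Here the given 3 vectors are linearly independent, so dim(W) = 3.
Thus dim(W⊥) = n - dim(W) = 5 - 3 = 2.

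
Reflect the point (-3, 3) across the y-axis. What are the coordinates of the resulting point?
(3, 3)

Reflection across y-axis: (-3, 3) → (3, 3)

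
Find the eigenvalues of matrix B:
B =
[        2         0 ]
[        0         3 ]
λ = 2, 3

Solve det(B - λI) = 0. For a 2×2 matrix the characteristic equation is λ² - (trace)λ + det = 0.
trace(B) = a + d = 2 + 3 = 5.
det(B) = a*d - b*c = (2)*(3) - (0)*(0) = 6 - 0 = 6.
Characteristic equation: λ² - (5)λ + (6) = 0.
Discriminant = (5)² - 4*(6) = 25 - 24 = 1.
λ = (5 ± √1) / 2 = (5 ± 1) / 2 = 2, 3.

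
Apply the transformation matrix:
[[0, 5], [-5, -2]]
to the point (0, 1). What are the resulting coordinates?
(5, -2)

Matrix multiplication:
[[0, 5], [-5, -2]] × [0, 1]ᵀ
= [0×0 + 5×1, -5×0 + -2×1]ᵀ
= [5.0000, -2.0000]ᵀ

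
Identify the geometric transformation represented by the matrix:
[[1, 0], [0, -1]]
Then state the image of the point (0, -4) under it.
reflection across the x-axis; image of (0, -4) is (0, 4)

This is a symmetric orthogonal matrix with determinant -1, which characterizes a reflection in ℝ².
The matrix [[1, 0], [0, -1]] represents: reflection across the x-axis.
Applying it to (0, -4): [1·0 + 0·-4, 0·0 + -1·-4] = (0, 4).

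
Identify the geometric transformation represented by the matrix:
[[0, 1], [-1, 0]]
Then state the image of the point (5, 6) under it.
rotation by 90° clockwise (i.e., 270° counterclockwise); image of (5, 6) is (6, -5)

This matches the form [[cos θ, -sin θ], [sin θ, cos θ]] of a rotation matrix; reading off cos θ and sin θ gives the angle.
The matrix [[0, 1], [-1, 0]] represents: rotation by 90° clockwise (i.e., 270° counterclockwise).
Applying it to (5, 6): [0·5 + 1·6, -1·5 + 0·6] = (6, -5).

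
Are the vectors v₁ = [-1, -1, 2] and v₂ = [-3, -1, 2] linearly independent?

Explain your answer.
Yes, linearly independent

Two vectors are linearly dependent iff one is a scalar multiple of the other.
No single scalar k satisfies v₂ = k·v₁ (the ratios of corresponding entries disagree), so v₁ and v₂ are linearly independent.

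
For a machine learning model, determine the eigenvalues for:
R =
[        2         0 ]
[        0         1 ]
λ = 1, 2

Solve det(R - λI) = 0. For a 2×2 matrix the characteristic equation is λ² - (trace)λ + det = 0.
trace(R) = a + d = 2 + 1 = 3.
det(R) = a*d - b*c = (2)*(1) - (0)*(0) = 2 - 0 = 2.
Characteristic equation: λ² - (3)λ + (2) = 0.
Discriminant = (3)² - 4*(2) = 9 - 8 = 1.
λ = (3 ± √1) / 2 = (3 ± 1) / 2 = 1, 2.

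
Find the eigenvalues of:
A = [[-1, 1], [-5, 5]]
λ = 0, 4

Solve det(A - λI) = 0. For a 2×2 matrix this is λ² - (trace)λ + det = 0.
trace(A) = -1 + 5 = 4.
det(A) = (-1)*(5) - (1)*(-5) = -5 + 5 = 0.
Characteristic equation: λ² - (4)λ + (0) = 0.
Discriminant: (4)² - 4*(0) = 16 - 0 = 16.
Roots: λ = (4 ± √16) / 2 = 0, 4.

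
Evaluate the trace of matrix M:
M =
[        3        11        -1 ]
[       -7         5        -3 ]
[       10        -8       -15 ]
tr(M) = 3 + 5 - 15 = -7

The trace of a square matrix is the sum of its diagonal entries.
Diagonal entries of M: M[0][0] = 3, M[1][1] = 5, M[2][2] = -15.
tr(M) = 3 + 5 - 15 = -7.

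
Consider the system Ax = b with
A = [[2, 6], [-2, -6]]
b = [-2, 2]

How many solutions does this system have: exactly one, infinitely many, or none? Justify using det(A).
Infinitely many solutions

det(A) = (2)*(-6) - (6)*(-2) = 0, so A is singular (column 2 is 3 times column 1).
b = [-2, 2] = -1 * column 1 of A, so b lies in the column space of A.
A singular matrix whose right-hand side is in its column space gives a 1-parameter family of solutions — infinitely many.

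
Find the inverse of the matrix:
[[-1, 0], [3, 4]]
[[-1, 0], [3/4, 1/4]]

For [[a,b],[c,d]], inverse = (1/det)·[[d,-b],[-c,a]]
det = -1·4 - 0·3 = -4
Inverse = (1/-4)·[[4, 0], [-3, -1]]
        = [[-1, 0], [3/4, 1/4]]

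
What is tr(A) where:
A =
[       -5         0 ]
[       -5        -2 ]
tr(A) = -5 - 2 = -7

The trace of a square matrix is the sum of its diagonal entries.
Diagonal entries of A: A[0][0] = -5, A[1][1] = -2.
tr(A) = -5 - 2 = -7.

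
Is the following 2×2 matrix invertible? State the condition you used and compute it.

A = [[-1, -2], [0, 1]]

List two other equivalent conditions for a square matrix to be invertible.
Yes, invertible; det(A) = -1 ≠ 0. Equivalent conditions: rank(A) = 2; Ax = 0 has only the trivial solution; 0 is not an eigenvalue; the columns of A are linearly independent.

To check invertibility, compute det(A).
The given matrix is triangular, so det(A) equals the product of its diagonal entries = -1 ≠ 0.
Since det(A) ≠ 0, A is invertible.
Equivalent conditions for a square matrix A to be invertible:
- rank(A) = 2 (full rank).
- The homogeneous system Ax = 0 has only the trivial solution x = 0.
- 0 is not an eigenvalue of A.
- The columns (equivalently rows) of A are linearly independent.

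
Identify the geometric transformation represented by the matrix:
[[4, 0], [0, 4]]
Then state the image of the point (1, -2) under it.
uniform scaling by factor 4; image of (1, -2) is (4, -8)

This is a diagonal matrix with equal entries 4, so it scales both axes by the same factor 4.
The matrix [[4, 0], [0, 4]] represents: uniform scaling by factor 4.
Applying it to (1, -2): [4·1 + 0·-2, 0·1 + 4·-2] = (4, -8).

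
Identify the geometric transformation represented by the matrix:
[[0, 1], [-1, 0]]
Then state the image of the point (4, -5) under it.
rotation by 90° clockwise (i.e., 270° counterclockwise); image of (4, -5) is (-5, -4)

This matches the form [[cos θ, -sin θ], [sin θ, cos θ]] of a rotation matrix; reading off cos θ and sin θ gives the angle.
The matrix [[0, 1], [-1, 0]] represents: rotation by 90° clockwise (i.e., 270° counterclockwise).
Applying it to (4, -5): [0·4 + 1·-5, -1·4 + 0·-5] = (-5, -4).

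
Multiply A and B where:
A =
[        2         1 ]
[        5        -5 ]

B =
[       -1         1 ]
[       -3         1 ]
AB =
[       -5         3 ]
[       10         0 ]

Matrix multiplication: (AB)[i][j] = sum over k of A[i][k] * B[k][j].
  (AB)[0][0] = (2)*(-1) + (1)*(-3) = -5
  (AB)[0][1] = (2)*(1) + (1)*(1) = 3
  (AB)[1][0] = (5)*(-1) + (-5)*(-3) = 10
  (AB)[1][1] = (5)*(1) + (-5)*(1) = 0
AB =
[       -5         3 ]
[       10         0 ]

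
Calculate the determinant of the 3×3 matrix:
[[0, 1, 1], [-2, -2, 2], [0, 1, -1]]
-4

Expansion along first row:
det = 0·det([[-2,2],[1,-1]]) - 1·det([[-2,2],[0,-1]]) + 1·det([[-2,-2],[0,1]])
    = 0·(-2·-1 - 2·1) - 1·(-2·-1 - 2·0) + 1·(-2·1 - -2·0)
    = 0·0 - 1·2 + 1·-2
    = 0 + -2 + -2 = -4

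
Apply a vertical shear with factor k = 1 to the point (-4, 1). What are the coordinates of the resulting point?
(-4, -3)

Shear matrix for vertical shear with factor k = 1:
[[1, 0], [1, 1]]
Result: (-4, 1) → (-4, -3)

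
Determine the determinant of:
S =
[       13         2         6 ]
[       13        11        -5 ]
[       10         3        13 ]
det(S) = 1190

Expand along row 0 (cofactor expansion): det(S) = a*(e*i - f*h) - b*(d*i - f*g) + c*(d*h - e*g), where the 3×3 is [[a, b, c], [d, e, f], [g, h, i]].
Minor M_00 = (11)*(13) - (-5)*(3) = 143 + 15 = 158.
Minor M_01 = (13)*(13) - (-5)*(10) = 169 + 50 = 219.
Minor M_02 = (13)*(3) - (11)*(10) = 39 - 110 = -71.
det(S) = (13)*(158) - (2)*(219) + (6)*(-71) = 2054 - 438 - 426 = 1190.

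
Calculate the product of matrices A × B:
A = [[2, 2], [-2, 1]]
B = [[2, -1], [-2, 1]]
[[0, 0], [-6, 3]]

Matrix multiplication:
C[0][0] = 2×2 + 2×-2 = 0
C[0][1] = 2×-1 + 2×1 = 0
C[1][0] = -2×2 + 1×-2 = -6
C[1][1] = -2×-1 + 1×1 = 3
Result: [[0, 0], [-6, 3]]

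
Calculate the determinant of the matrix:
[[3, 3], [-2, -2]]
0

For a 2×2 matrix [[a, b], [c, d]], det = ad - bc
det = (3)(-2) - (3)(-2) = -6 - -6 = 0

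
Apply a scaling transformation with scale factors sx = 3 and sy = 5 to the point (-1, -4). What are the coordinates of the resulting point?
(-3, -20)

Scaling matrix:
[[3, 0], [0, 5]]
Result: (-1 × 3, -4 × 5) = (-3, -20)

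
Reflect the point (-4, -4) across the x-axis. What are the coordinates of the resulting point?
(-4, 4)

Reflection across x-axis: (-4, -4) → (-4, 4)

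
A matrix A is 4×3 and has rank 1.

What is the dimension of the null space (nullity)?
2

The rank-nullity theorem for an m×n matrix states:
rank(A) + nullity(A) = n (the number of columns).
Here n = 3 and rank(A) = 1, so nullity(A) = 3 - 1 = 2.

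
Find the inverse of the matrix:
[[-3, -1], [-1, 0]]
[[0, -1], [-1, 3]]

For [[a,b],[c,d]], inverse = (1/det)·[[d,-b],[-c,a]]
det = -3·0 - -1·-1 = -1
Inverse = (1/-1)·[[0, 1], [1, -3]]
        = [[0, -1], [-1, 3]]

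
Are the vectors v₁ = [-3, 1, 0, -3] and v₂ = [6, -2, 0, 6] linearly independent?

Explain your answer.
No, linearly dependent (v₂ = -2·v₁)

Check whether there is a scalar k with v₂ = k·v₁.
Comparing components, k = -2 satisfies -2·[-3, 1, 0, -3] = [6, -2, 0, 6].
Since v₂ is a scalar multiple of v₁, the two vectors are linearly dependent.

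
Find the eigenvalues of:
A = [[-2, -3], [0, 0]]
λ = -2, 0

Solve det(A - λI) = 0. For a 2×2 matrix this is λ² - (trace)λ + det = 0.
trace(A) = -2 + 0 = -2.
det(A) = (-2)*(0) - (-3)*(0) = 0 - 0 = 0.
Characteristic equation: λ² - (-2)λ + (0) = 0.
Discriminant: (-2)² - 4*(0) = 4 - 0 = 4.
Roots: λ = (-2 ± √4) / 2 = -2, 0.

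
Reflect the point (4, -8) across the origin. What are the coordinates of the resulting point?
(-4, 8)

Reflection across origin: (4, -8) → (-4, 8)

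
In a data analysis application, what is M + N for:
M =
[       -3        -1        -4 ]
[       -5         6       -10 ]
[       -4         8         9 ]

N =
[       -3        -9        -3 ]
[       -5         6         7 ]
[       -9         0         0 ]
M + N =
[       -6       -10        -7 ]
[      -10        12        -3 ]
[      -13         8         9 ]

Matrix addition is elementwise: (M+N)[i][j] = M[i][j] + N[i][j].
  (M+N)[0][0] = (-3) + (-3) = -6
  (M+N)[0][1] = (-1) + (-9) = -10
  (M+N)[0][2] = (-4) + (-3) = -7
  (M+N)[1][0] = (-5) + (-5) = -10
  (M+N)[1][1] = (6) + (6) = 12
  (M+N)[1][2] = (-10) + (7) = -3
  (M+N)[2][0] = (-4) + (-9) = -13
  (M+N)[2][1] = (8) + (0) = 8
  (M+N)[2][2] = (9) + (0) = 9
M + N =
[       -6       -10        -7 ]
[      -10        12        -3 ]
[      -13         8         9 ]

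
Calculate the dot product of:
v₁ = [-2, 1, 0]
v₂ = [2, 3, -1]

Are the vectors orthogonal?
-1, No

The dot product is the sum of products of corresponding components.
v₁·v₂ = (-2)*(2) + (1)*(3) + (0)*(-1) = -4 + 3 + 0 = -1.
Two vectors are orthogonal iff their dot product is 0; here the dot product is -1, so the vectors are not orthogonal.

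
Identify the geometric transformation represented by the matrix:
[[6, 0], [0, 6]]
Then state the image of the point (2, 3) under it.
uniform scaling by factor 6; image of (2, 3) is (12, 18)

This is a diagonal matrix with equal entries 6, so it scales both axes by the same factor 6.
The matrix [[6, 0], [0, 6]] represents: uniform scaling by factor 6.
Applying it to (2, 3): [6·2 + 0·3, 0·2 + 6·3] = (12, 18).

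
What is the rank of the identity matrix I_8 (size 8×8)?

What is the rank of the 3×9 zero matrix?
rank(I_8) = 8, rank(0) = 0

The identity I_8 has 8 columns that are the standard basis vectors e_1, …, e_8. These are linearly independent, so all 8 columns are pivots and rank(I_8) = 8.
The 3×9 zero matrix has every entry zero, so every row is the zero row and there are no pivots; rank(0) = 0.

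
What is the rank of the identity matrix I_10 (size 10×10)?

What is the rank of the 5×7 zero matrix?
rank(I_10) = 10, rank(0) = 0

The identity I_10 has 10 columns that are the standard basis vectors e_1, …, e_10. These are linearly independent, so all 10 columns are pivots and rank(I_10) = 10.
The 5×7 zero matrix has every entry zero, so every row is the zero row and there are no pivots; rank(0) = 0.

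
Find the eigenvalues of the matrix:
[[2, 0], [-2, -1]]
λ = -1 and λ = 2

Characteristic equation: det(A - λI) = 0
λ² - (trace)λ + (det) = 0
λ² - (1)λ + (-2) = 0
λ² - 1λ - 2 = 0
Solving: λ = -1, 2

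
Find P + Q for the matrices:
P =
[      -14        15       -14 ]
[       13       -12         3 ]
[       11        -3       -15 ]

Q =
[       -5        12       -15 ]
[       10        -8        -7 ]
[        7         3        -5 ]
P + Q =
[      -19        27       -29 ]
[       23       -20        -4 ]
[       18         0       -20 ]

Matrix addition is elementwise: (P+Q)[i][j] = P[i][j] + Q[i][j].
  (P+Q)[0][0] = (-14) + (-5) = -19
  (P+Q)[0][1] = (15) + (12) = 27
  (P+Q)[0][2] = (-14) + (-15) = -29
  (P+Q)[1][0] = (13) + (10) = 23
  (P+Q)[1][1] = (-12) + (-8) = -20
  (P+Q)[1][2] = (3) + (-7) = -4
  (P+Q)[2][0] = (11) + (7) = 18
  (P+Q)[2][1] = (-3) + (3) = 0
  (P+Q)[2][2] = (-15) + (-5) = -20
P + Q =
[      -19        27       -29 ]
[       23       -20        -4 ]
[       18         0       -20 ]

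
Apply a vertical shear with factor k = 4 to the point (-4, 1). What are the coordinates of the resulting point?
(-4, -15)

Shear matrix for vertical shear with factor k = 4:
[[1, 0], [4, 1]]
Result: (-4, 1) → (-4, -15)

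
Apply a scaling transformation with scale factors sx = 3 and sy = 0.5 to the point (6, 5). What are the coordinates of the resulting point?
(18, 2.5)

Scaling matrix:
[[3, 0], [0, 0.50]]
Result: (6 × 3, 5 × 0.5) = (18, 2.5)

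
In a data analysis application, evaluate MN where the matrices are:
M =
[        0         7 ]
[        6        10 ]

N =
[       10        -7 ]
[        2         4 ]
MN =
[       14        28 ]
[       80        -2 ]

Matrix multiplication: (MN)[i][j] = sum over k of M[i][k] * N[k][j].
  (MN)[0][0] = (0)*(10) + (7)*(2) = 14
  (MN)[0][1] = (0)*(-7) + (7)*(4) = 28
  (MN)[1][0] = (6)*(10) + (10)*(2) = 80
  (MN)[1][1] = (6)*(-7) + (10)*(4) = -2
MN =
[       14        28 ]
[       80        -2 ]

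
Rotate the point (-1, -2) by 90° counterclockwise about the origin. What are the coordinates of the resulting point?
(2, -1)

Rotation matrix R(θ) = [[cos θ, -sin θ], [sin θ, cos θ]]; for θ = 90°:
R = [[0, -1], [1, 0]]
Result: R × [-1, -2]ᵀ = [0·-1 + (-1)·-2, 1·-1 + (0)·-2]ᵀ = (2, -1)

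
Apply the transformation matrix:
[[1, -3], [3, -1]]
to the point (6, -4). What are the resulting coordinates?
(18, 22)

Matrix multiplication:
[[1, -3], [3, -1]] × [6, -4]ᵀ
= [1×6 + -3×-4, 3×6 + -1×-4]ᵀ
= [18.0000, 22.0000]ᵀ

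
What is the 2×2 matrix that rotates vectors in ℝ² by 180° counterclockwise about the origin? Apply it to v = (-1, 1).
R = [[-1, 0], [0, -1]]; R·v = (1, -1)

A counterclockwise rotation by angle θ in ℝ² has matrix R(θ) = [[cos θ, -sin θ], [sin θ, cos θ]].
For θ = 180°: cos θ = -1, sin θ = 0.
R(180°) = [[-1, 0], [0, -1]].
R·v = [-1·-1 + (0)·1, 0·-1 + -1·1] = (1, -1).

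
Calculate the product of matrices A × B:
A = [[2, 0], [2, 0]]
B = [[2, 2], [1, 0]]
[[4, 4], [4, 4]]

Matrix multiplication:
C[0][0] = 2×2 + 0×1 = 4
C[0][1] = 2×2 + 0×0 = 4
C[1][0] = 2×2 + 0×1 = 4
C[1][1] = 2×2 + 0×0 = 4
Result: [[4, 4], [4, 4]]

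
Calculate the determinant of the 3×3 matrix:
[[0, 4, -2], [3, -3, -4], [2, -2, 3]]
-68

Expansion along first row:
det = 0·det([[-3,-4],[-2,3]]) - 4·det([[3,-4],[2,3]]) + -2·det([[3,-3],[2,-2]])
    = 0·(-3·3 - -4·-2) - 4·(3·3 - -4·2) + -2·(3·-2 - -3·2)
    = 0·-17 - 4·17 + -2·0
    = 0 + -68 + 0 = -68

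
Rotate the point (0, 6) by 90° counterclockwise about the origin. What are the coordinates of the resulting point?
(-6, 0)

Rotation matrix R(θ) = [[cos θ, -sin θ], [sin θ, cos θ]]; for θ = 90°:
R = [[0, -1], [1, 0]]
Result: R × [0, 6]ᵀ = [0·0 + (-1)·6, 1·0 + (0)·6]ᵀ = (-6, 0)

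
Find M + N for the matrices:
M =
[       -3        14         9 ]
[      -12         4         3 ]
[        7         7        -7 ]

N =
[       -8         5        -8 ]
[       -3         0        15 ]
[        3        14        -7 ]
M + N =
[      -11        19         1 ]
[      -15         4        18 ]
[       10        21       -14 ]

Matrix addition is elementwise: (M+N)[i][j] = M[i][j] + N[i][j].
  (M+N)[0][0] = (-3) + (-8) = -11
  (M+N)[0][1] = (14) + (5) = 19
  (M+N)[0][2] = (9) + (-8) = 1
  (M+N)[1][0] = (-12) + (-3) = -15
  (M+N)[1][1] = (4) + (0) = 4
  (M+N)[1][2] = (3) + (15) = 18
  (M+N)[2][0] = (7) + (3) = 10
  (M+N)[2][1] = (7) + (14) = 21
  (M+N)[2][2] = (-7) + (-7) = -14
M + N =
[      -11        19         1 ]
[      -15         4        18 ]
[       10        21       -14 ]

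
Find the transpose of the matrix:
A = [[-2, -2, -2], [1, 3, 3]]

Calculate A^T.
[[-2, 1], [-2, 3], [-2, 3]]

The transpose sends entry (i,j) to (j,i); rows become columns.
Row 0 of A: [-2, -2, -2] -> column 0 of A^T.
Row 1 of A: [1, 3, 3] -> column 1 of A^T.
A^T = [[-2, 1], [-2, 3], [-2, 3]]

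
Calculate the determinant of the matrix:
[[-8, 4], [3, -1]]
-4

For a 2×2 matrix [[a, b], [c, d]], det = ad - bc
det = (-8)(-1) - (4)(3) = 8 - 12 = -4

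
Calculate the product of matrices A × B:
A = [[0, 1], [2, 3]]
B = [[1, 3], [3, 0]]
[[3, 0], [11, 6]]

Matrix multiplication:
C[0][0] = 0×1 + 1×3 = 3
C[0][1] = 0×3 + 1×0 = 0
C[1][0] = 2×1 + 3×3 = 11
C[1][1] = 2×3 + 3×0 = 6
Result: [[3, 0], [11, 6]]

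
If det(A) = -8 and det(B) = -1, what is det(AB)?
8

Use the multiplicative property of determinants: det(AB) = det(A)*det(B).
det(AB) = (-8)*(-1) = 8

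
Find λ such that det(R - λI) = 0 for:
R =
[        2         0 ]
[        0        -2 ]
λ = -2, 2

Solve det(R - λI) = 0. For a 2×2 matrix the characteristic equation is λ² - (trace)λ + det = 0.
trace(R) = a + d = 2 - 2 = 0.
det(R) = a*d - b*c = (2)*(-2) - (0)*(0) = -4 - 0 = -4.
Characteristic equation: λ² - (0)λ + (-4) = 0.
Discriminant = (0)² - 4*(-4) = 0 + 16 = 16.
λ = (0 ± √16) / 2 = (0 ± 4) / 2 = -2, 2.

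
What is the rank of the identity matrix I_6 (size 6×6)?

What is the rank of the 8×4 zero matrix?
rank(I_6) = 6, rank(0) = 0

The identity I_6 has 6 columns that are the standard basis vectors e_1, …, e_6. These are linearly independent, so all 6 columns are pivots and rank(I_6) = 6.
The 8×4 zero matrix has every entry zero, so every row is the zero row and there are no pivots; rank(0) = 0.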